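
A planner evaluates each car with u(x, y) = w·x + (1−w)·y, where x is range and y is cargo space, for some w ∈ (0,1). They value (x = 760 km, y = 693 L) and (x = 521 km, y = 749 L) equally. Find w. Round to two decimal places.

w = 0.19

Indifference: w·760 + (1−w)·693 = w·521 + (1−w)·749.
w·(760−521) = (1−w)·(749−693), i.e. w·239 = (1−w)·56.
So w/(1−w) = 56/239 = 0.2343, giving w = 56/(239+56) = 0.19.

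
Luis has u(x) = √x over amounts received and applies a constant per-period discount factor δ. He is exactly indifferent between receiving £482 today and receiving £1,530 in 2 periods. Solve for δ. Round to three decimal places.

δ ≈ 0.749

Indifference means u(482) = δ^2 · u(1530), so δ^2 = u(482)/u(1530).
Since u(x) = √x, δ^2 = √(482/1530) = 0.56128.
Taking the square root: δ = 0.56128^(1/2) ≈ 0.749.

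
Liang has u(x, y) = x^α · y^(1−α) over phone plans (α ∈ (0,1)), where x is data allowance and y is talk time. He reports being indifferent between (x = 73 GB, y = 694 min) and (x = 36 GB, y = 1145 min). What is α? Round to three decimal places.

Indifference: 73^α · 694^(1−α) = 36^α · 1145^(1−α).
Rearrange to (73/36)^α = (1145/694)^(1−α) and take logs: α·0.706941 = (1−α)·0.500688.
Thus α·(1.207629) = 0.500688, so α = 0.500688/1.207629 ≈ 0.415.

α ≈ 0.415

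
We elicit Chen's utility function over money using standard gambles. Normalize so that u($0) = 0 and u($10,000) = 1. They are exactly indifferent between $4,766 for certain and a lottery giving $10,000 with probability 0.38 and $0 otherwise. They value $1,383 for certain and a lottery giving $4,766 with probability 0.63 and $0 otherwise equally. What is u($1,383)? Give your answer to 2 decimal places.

The first gamble pins u($4,766): it must equal 0.38·1 + 0.62·0 = 0.38.
Chaining: u($1,383) = 0.63·0.38 + 0.37·0.00 = 0.2394.

0.24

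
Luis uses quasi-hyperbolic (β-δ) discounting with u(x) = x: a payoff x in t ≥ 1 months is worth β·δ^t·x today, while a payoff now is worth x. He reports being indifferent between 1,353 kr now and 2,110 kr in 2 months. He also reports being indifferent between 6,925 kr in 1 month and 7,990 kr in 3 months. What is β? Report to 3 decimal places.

From the later pair, β·δ^1·6925 = β·δ^3·7990; dividing through, δ^2 = 6925/7990 = 0.86671, so δ = 0.93097.
Substituting δ into 1353 = β·δ^2·2110: β = 1353/(1828.755) ≈ 0.740.

β ≈ 0.740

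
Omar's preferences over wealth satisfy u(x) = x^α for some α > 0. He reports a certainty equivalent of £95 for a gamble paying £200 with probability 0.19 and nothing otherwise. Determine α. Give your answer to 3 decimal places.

The lottery's expected utility is 0.19·u(200) + 0.81·u(0) = 0.19·200^α (since u(0) = 0 for α > 0).
Equating: 95^α = 0.19·200^α, i.e. 0.4750^α = 0.19.
α = ln(0.19) / ln(95/200) = -1.660731/-0.744440 ≈ 2.231.

α ≈ 2.231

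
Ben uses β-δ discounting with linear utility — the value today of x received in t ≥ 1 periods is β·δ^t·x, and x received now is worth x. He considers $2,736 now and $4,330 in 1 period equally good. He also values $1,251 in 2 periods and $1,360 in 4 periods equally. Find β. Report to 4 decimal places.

Both payoffs in the second observation are in the future, so β drops out: δ^2·1251 = δ^4·1360 ⇒ δ^2 = 1251/1360 = 0.91985, so δ = 0.95909.
The first indifference: 2736 = β·δ·4330, so β = 2736/(δ·4330) = 2736/(0.95909·4330) ≈ 0.6588.

β ≈ 0.6588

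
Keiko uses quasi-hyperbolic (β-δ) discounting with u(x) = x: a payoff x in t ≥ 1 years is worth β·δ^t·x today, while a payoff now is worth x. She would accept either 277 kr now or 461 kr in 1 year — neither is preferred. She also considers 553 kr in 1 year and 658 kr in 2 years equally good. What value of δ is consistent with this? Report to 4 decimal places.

δ ≈ 0.8404

Both payoffs in the second observation are in the future, so β drops out: δ^1·553 = δ^2·658 ⇒ δ = 553/658 = 0.84043.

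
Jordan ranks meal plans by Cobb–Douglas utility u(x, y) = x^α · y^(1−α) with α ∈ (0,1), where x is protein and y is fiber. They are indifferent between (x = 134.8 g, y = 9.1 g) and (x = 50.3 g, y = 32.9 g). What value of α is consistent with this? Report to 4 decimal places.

α ≈ 0.5659

Indifference: 134.8^α · 9.1^(1−α) = 50.3^α · 32.9^(1−α).
Rearrange to (134.8/50.3)^α = (32.9/9.1)^(1−α) and take logs: α·0.9857871 = (1−α)·1.2851982.
With A = 0.9857871 and B = 1.2851982: α·A = (1−α)·B, so α = B/(A+B) = 1.2851982/2.2709853 ≈ 0.5659.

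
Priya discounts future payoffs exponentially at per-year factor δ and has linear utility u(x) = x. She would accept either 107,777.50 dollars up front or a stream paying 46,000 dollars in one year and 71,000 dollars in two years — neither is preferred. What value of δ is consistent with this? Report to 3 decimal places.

δ ≈ 0.950

The stream is worth 46000δ + 71000δ² today, so 46000δ + 71000δ² = 107777.50.
That is, 71000δ² + 46000δ − 107777.50 = 0, a quadratic in δ.
δ = (−46000 + √(46000² + 4·71000·107777.50)) / (2·71000) = (−46000 + √32724810000.00) / 142000 ≈ 0.950.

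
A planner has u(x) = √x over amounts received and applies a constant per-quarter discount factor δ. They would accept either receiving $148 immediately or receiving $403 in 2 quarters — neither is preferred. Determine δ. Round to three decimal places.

δ ≈ 0.778

Indifference means u(148) = δ^2 · u(403), so δ^2 = u(148)/u(403).
Since u(x) = √x, δ^2 = √(148/403) = 0.60601.
So δ = 0.60601^(1/2) ≈ 0.778.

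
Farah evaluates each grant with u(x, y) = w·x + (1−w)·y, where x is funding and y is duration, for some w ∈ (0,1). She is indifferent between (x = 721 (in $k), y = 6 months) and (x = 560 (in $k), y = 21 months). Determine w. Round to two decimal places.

Equating utilities: w·721 + (1−w)·6 = w·560 + (1−w)·21.
Rearranging, 161·w − 15·(1−w) = 0.
So w/(1−w) = 15/161 = 0.0932, giving w = 15/(161+15) = 0.09.

w = 0.09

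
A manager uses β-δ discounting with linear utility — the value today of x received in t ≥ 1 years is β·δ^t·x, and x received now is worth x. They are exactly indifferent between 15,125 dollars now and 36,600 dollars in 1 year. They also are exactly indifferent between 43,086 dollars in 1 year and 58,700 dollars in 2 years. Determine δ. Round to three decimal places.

δ ≈ 0.734

Both payoffs in the second observation are in the future, so β drops out: δ^1·43086 = δ^2·58700 ⇒ δ = 43086/58700 = 0.73400.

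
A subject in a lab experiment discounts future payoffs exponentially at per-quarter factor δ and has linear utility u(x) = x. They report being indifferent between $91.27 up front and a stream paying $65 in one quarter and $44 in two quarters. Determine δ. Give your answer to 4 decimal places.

Equating present values: 91.27 = 65δ + 44δ².
That is, 44δ² + 65δ − 91.27 = 0, a quadratic in δ.
By the quadratic formula (taking the positive root), δ = (−65 + √20288.52) / 88 ≈ 0.8800.

δ ≈ 0.8800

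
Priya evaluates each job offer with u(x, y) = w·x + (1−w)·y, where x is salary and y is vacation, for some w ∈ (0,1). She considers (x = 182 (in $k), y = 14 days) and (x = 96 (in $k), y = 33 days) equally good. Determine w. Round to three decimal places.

u(182,14) = u(96,33) means w·182 + (1−w)·14 = w·96 + (1−w)·33.
Collecting terms: w·86 = (1−w)·19.
Hence w = 19/(86+19) = 19/105 = 0.181.

w = 0.181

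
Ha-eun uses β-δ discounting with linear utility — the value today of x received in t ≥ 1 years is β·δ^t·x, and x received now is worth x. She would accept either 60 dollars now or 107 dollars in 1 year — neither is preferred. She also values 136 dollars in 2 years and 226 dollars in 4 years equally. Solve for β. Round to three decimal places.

Both payoffs in the second observation are in the future, so β drops out: δ^2·136 = δ^4·226 ⇒ δ^2 = 136/226 = 0.60177, so δ = 0.77574.
Substituting δ into 60 = β·δ·107: β = 60/(83.004) ≈ 0.723.

β ≈ 0.723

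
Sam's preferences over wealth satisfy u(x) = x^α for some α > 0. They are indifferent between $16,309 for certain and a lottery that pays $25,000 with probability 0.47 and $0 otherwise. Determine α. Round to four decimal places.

EU(lottery) = 0.47·25000^α + 0.53·0 = 0.47·25000^α.
Equating: 16309^α = 0.47·25000^α, i.e. 0.6524^α = 0.47.
Taking logs: α·ln(16309/25000) = ln(0.47), so α = -0.7550226 / -0.4271587 ≈ 1.7675.

α ≈ 1.7675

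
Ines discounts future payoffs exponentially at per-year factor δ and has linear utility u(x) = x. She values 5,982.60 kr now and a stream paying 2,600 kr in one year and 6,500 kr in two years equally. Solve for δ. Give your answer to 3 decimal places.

Present value of the stream is 2600·δ + 6500·δ². Indifference gives 2600δ + 6500δ² = 5982.60.
So 6500δ² + 2600δ − 5982.60 = 0.
By the quadratic formula (taking the positive root), δ = (−2600 + √162307600.00) / 13000 ≈ 0.780.

δ ≈ 0.780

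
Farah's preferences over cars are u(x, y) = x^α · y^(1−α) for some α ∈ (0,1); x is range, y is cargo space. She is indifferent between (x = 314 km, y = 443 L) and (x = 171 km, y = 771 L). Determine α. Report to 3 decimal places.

Indifference: 314^α · 443^(1−α) = 171^α · 771^(1−α).
Rearrange to (314/171)^α = (771/443)^(1−α) and take logs: α·0.607729 = (1−α)·0.554119.
Thus α·(1.161848) = 0.554119, so α = 0.554119/1.161848 ≈ 0.477.

α ≈ 0.477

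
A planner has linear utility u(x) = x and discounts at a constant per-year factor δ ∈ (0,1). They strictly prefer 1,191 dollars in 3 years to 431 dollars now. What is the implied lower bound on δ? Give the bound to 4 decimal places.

δ > 0.7126

The preference means 431 < δ^3·1191.
Hence δ^3 > 431/1191 = 0.36188, and x ↦ x^(1/3) is increasing on (0,∞).
δ > (431/1191)^(1/3) ≈ 0.7126.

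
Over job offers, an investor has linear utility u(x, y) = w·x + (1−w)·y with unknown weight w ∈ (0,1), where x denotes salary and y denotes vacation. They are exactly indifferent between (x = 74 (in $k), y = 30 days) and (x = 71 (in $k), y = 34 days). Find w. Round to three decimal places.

Equating utilities: w·74 + (1−w)·30 = w·71 + (1−w)·34.
Rearranging, 3·w − 4·(1−w) = 0.
Hence w = 4/(3+4) = 4/7 = 0.571.

w = 0.571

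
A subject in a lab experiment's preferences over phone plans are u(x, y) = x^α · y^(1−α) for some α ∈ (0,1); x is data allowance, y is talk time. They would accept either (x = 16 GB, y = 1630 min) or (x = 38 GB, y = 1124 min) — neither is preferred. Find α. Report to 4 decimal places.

α ≈ 0.3006

Set the two utilities equal: 16^α·1630^(1−α) = 38^α·1124^(1−α).
Rearrange to (16/38)^α = (1124/1630)^(1−α) and take logs: α·-0.8649974 = (1−α)·-0.3716863.
So α/(1−α) = (-0.3716863)/(-0.8649974) = 0.4296964, and α = 0.4296964/1.4296964 ≈ 0.3006.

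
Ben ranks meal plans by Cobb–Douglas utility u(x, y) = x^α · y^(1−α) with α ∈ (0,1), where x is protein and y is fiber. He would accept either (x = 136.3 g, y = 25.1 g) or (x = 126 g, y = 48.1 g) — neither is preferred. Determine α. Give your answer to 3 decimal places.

α ≈ 0.892

The Cobb–Douglas utilities coincide, so 136.3^α·25.1^(1−α) = 126^α·48.1^(1−α).
Taking logs: α·ln 136.3 + (1−α)·ln 25.1 = α·ln 126 + (1−α)·ln 48.1, i.e. α·0.078576 = (1−α)·0.650414.
With A = 0.078576 and B = 0.650414: α·A = (1−α)·B, so α = B/(A+B) = 0.650414/0.728990 ≈ 0.892.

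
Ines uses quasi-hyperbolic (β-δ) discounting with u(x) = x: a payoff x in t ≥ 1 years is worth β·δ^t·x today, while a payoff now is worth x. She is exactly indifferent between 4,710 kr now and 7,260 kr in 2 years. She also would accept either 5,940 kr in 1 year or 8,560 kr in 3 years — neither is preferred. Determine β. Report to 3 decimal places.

Both payoffs in the second observation are in the future, so β drops out: δ^1·5940 = δ^3·8560 ⇒ δ^2 = 5940/8560 = 0.69393, so δ = 0.83302.
Now use the now-vs-future pair: 4710 = β·δ^2·7260 gives β = 4710/(0.69393·7260) ≈ 0.935.

β ≈ 0.935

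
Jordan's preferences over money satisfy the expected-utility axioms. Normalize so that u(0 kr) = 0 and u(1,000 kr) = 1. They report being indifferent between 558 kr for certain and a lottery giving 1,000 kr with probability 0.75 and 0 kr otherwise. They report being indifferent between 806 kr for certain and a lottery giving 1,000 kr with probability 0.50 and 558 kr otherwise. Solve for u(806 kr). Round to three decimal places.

0.875

From the first indifference, u(558 kr) = 0.75·u(1,000 kr) + 0.25·u(0 kr) = 0.75·1 + 0.25·0 = 0.75.
The second indifference gives u(806 kr) = 0.50·u(1,000 kr) + 0.50·u(558 kr) = 0.50·1.00 + 0.50·0.75 = 0.8750.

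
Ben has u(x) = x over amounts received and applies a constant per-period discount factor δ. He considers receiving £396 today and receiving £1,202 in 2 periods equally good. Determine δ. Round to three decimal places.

Equating discounted utilities: u(396) = δ^2·u(1202) ⇒ δ^2 = u(396)/u(1202).
With u(x) = x: δ^2 = 396/1202 = 0.32945.
Taking the square root: δ = 0.32945^(1/2) ≈ 0.574.

δ ≈ 0.574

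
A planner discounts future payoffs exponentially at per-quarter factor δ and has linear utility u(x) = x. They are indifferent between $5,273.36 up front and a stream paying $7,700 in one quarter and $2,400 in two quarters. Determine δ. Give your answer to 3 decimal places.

δ ≈ 0.580

Present value of the stream is 7700·δ + 2400·δ². Indifference gives 7700δ + 2400δ² = 5273.36.
So 2400δ² + 7700δ − 5273.36 = 0.
δ = (−7700 + √(7700² + 4·2400·5273.36)) / (2·2400) = (−7700 + √109914256.00) / 4800 ≈ 0.580.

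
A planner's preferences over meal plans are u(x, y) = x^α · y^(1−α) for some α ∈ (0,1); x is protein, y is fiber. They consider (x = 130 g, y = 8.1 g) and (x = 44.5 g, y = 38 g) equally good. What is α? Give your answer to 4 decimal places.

α ≈ 0.5905

The Cobb–Douglas utilities coincide, so 130^α·8.1^(1−α) = 44.5^α·38^(1−α).
Taking logs: α·ln 130 + (1−α)·ln 8.1 = α·ln 44.5 + (1−α)·ln 38, i.e. α·1.0720453 = (1−α)·1.5457221.
So α/(1−α) = (1.5457221)/(1.0720453) = 1.4418440, and α = 1.4418440/2.4418440 ≈ 0.5905.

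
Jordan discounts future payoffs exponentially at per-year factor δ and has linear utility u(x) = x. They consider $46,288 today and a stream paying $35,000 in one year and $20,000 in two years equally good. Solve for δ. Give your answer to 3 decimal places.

Equating present values: 46288 = 35000δ + 20000δ².
Rearranged: 20000δ² + 35000δ − 46288 = 0.
δ = (−35000 + √(35000² + 4·20000·46288)) / (2·20000) = (−35000 + √4928040000.00) / 40000 ≈ 0.880.

δ ≈ 0.880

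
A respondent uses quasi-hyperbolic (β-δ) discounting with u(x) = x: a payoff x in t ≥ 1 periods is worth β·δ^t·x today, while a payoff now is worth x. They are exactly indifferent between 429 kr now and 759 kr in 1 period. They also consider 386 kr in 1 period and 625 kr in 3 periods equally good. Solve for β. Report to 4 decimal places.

Both payoffs in the second observation are in the future, so β drops out: δ^1·386 = δ^3·625 ⇒ δ^2 = 386/625 = 0.61760, so δ = 0.78588.
Now use the now-vs-future pair: 429 = β·δ·759 gives β = 429/(0.78588·759) ≈ 0.7192.

β ≈ 0.7192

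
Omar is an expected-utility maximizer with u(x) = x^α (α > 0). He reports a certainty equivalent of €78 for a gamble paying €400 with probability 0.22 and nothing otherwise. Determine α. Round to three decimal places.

α ≈ 0.926

The lottery's expected utility is 0.22·u(400) + 0.78·u(0) = 0.22·400^α (since u(0) = 0 for α > 0).
Equating: 78^α = 0.22·400^α, i.e. 0.1950^α = 0.22.
α = ln(0.22) / ln(78/400) = -1.514128/-1.634756 ≈ 0.926.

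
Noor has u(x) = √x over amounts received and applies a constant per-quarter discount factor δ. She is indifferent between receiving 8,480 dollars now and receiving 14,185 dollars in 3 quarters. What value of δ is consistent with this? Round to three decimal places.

The payoff in 3 quarters is discounted by δ^3, so u(8480) = δ^3·u(14185) and δ^3 = u(8480)/u(14185).
Since u(x) = √x, δ^3 = √(8480/14185) = 0.77318.
Taking the cube root: δ = 0.77318^(1/3) ≈ 0.918.

δ ≈ 0.918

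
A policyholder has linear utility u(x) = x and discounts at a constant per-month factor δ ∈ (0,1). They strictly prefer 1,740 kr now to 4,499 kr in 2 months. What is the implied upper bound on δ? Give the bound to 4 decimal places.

Comparing present values: 1740 > δ^2·4499.
Dividing by 4499: δ^2 < 0.38675. Both sides are positive, so the square root keeps the direction.
δ < (1740/4499)^(1/2) ≈ 0.6219.

δ < 0.6219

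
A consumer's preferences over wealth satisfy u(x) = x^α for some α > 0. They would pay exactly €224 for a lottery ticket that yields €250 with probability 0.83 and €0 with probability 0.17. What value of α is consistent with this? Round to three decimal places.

α ≈ 1.697

Since u(0) = 0, the lottery's EU is 0.83·250^α.
Setting u(224) equal to that: 224^α = 0.83·250^α ⇒ (224/250)^α = 0.83.
Taking logs: α·ln(224/250) = ln(0.83), so α = -0.186330 / -0.109815 ≈ 1.697.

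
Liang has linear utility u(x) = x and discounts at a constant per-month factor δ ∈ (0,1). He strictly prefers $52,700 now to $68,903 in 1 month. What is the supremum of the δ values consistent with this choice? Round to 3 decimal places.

δ < 0.765

Comparing present values: 52700 > δ·68903.
Dividing through by 68903 gives δ < 0.76484.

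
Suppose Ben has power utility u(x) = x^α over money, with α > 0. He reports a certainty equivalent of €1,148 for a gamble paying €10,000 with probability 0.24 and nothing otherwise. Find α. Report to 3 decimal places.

α ≈ 0.659

EU(lottery) = 0.24·10000^α + 0.76·0 = 0.24·10000^α.
Indifference: 1148^α = 0.24·10000^α, so (1148/10000)^α = 0.24.
α = ln(0.24) / ln(1148/10000) = -1.427116/-2.164564 ≈ 0.659.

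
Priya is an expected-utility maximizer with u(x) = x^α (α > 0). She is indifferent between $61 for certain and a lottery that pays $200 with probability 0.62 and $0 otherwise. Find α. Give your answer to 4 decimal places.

α ≈ 0.4026

The lottery's expected utility is 0.62·u(200) + 0.38·u(0) = 0.62·200^α (since u(0) = 0 for α > 0).
Equating: 61^α = 0.62·200^α, i.e. 0.3050^α = 0.62.
α = ln(0.62) / ln(61/200) = -0.4780358/-1.1874435 ≈ 0.4026.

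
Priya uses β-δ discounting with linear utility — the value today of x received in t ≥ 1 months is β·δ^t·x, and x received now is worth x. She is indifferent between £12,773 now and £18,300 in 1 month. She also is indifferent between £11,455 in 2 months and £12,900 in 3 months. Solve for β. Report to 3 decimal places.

β ≈ 0.786

The second indifference involves only future payoffs, so β cancels: β·δ^2·11455 = β·δ^3·12900, giving δ = 11455/12900 = 0.88798.
The first indifference: 12773 = β·δ·18300, so β = 12773/(δ·18300) = 12773/(0.88798·18300) ≈ 0.786.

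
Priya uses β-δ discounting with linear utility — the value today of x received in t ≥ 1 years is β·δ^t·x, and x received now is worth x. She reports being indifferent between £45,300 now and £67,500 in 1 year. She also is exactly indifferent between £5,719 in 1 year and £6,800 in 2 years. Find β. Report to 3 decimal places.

β ≈ 0.798

The second indifference involves only future payoffs, so β cancels: β·δ^1·5719 = β·δ^2·6800, giving δ = 5719/6800 = 0.84103.
Now use the now-vs-future pair: 45300 = β·δ·67500 gives β = 45300/(0.84103·67500) ≈ 0.798.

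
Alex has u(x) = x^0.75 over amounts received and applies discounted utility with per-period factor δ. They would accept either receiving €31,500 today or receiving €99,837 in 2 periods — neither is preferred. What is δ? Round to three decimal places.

Equating discounted utilities: u(31500) = δ^2·u(99837) ⇒ δ^2 = u(31500)/u(99837).
With u(x) = x^0.75: δ^2 = 31500^0.75/99837^0.75 = (31500/99837)^0.75 = 0.42098.
Taking the square root: δ = 0.42098^(1/2) ≈ 0.649.

δ ≈ 0.649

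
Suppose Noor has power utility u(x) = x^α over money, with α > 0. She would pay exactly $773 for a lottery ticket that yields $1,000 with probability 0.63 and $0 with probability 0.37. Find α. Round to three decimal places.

α ≈ 1.794

EU(lottery) = 0.63·1000^α + 0.37·0 = 0.63·1000^α.
Setting u(773) equal to that: 773^α = 0.63·1000^α ⇒ (773/1000)^α = 0.63.
Taking logs: α·ln(773/1000) = ln(0.63), so α = -0.462035 / -0.257476 ≈ 1.794.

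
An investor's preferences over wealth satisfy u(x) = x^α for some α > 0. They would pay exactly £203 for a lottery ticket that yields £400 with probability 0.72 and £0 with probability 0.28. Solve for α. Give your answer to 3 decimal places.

α ≈ 0.484

The lottery's expected utility is 0.72·u(400) + 0.28·u(0) = 0.72·400^α (since u(0) = 0 for α > 0).
Setting u(203) equal to that: 203^α = 0.72·400^α ⇒ (203/400)^α = 0.72.
Taking logs: α·ln(203/400) = ln(0.72), so α = -0.328504 / -0.678259 ≈ 0.484.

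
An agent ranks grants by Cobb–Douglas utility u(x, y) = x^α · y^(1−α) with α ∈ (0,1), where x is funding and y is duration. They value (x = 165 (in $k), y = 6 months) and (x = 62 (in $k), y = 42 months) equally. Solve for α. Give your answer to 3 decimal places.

Indifference: 165^α · 6^(1−α) = 62^α · 42^(1−α).
Taking logs: α·ln 165 + (1−α)·ln 6 = α·ln 62 + (1−α)·ln 42, i.e. α·0.978811 = (1−α)·1.945910.
Thus α·(2.924721) = 1.945910, so α = 1.945910/2.924721 ≈ 0.665.

α ≈ 0.665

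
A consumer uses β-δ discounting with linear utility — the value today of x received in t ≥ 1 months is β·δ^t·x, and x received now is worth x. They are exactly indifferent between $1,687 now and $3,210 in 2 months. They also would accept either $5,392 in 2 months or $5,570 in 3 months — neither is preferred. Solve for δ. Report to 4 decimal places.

Both payoffs in the second observation are in the future, so β drops out: δ^2·5392 = δ^3·5570 ⇒ δ = 5392/5570 = 0.96804.

δ ≈ 0.9680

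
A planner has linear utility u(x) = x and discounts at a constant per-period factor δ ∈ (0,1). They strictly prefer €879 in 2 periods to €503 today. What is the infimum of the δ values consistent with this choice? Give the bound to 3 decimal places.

δ > 0.756

The preference means 503 < δ^2·879.
Hence δ^2 > 503/879 = 0.57224, and x ↦ x^(1/2) is increasing on (0,∞).
δ > (503/879)^(1/2) ≈ 0.756.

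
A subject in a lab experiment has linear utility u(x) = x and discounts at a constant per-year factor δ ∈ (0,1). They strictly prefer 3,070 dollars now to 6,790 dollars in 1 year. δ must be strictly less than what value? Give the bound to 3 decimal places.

δ < 0.452

Comparing present values: 3070 > δ·6790.
Dividing through by 6790 gives δ < 0.45214.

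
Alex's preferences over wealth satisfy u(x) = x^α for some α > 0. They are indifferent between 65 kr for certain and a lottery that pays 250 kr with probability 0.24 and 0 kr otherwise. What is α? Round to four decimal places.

Since u(0) = 0, the lottery's EU is 0.24·250^α.
Setting u(65) equal to that: 65^α = 0.24·250^α ⇒ (65/250)^α = 0.24.
Take logs: α = ln 0.24 / ln(65/250) ≈ 1.059420.

α ≈ 1.0594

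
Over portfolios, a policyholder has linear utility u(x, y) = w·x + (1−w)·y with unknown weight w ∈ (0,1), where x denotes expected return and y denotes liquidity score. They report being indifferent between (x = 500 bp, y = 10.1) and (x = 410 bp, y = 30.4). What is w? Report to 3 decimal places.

u(500,10.1) = u(410,30.4) means w·500 + (1−w)·10.1 = w·410 + (1−w)·30.4.
Collecting terms: w·90 = (1−w)·20.3.
Hence w = 20.3/(90+20.3) = 20.3/110.3 = 0.184.

w = 0.184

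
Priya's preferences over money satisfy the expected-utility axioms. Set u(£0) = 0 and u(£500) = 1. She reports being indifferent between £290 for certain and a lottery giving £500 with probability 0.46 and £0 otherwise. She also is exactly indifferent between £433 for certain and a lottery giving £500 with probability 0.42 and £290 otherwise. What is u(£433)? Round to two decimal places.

First, u(£290) = 0.46·u(£500) + 0.54·u(£0) = 0.46.
Chaining: u(£433) = 0.42·1.00 + 0.58·0.46 = 0.6868.

0.69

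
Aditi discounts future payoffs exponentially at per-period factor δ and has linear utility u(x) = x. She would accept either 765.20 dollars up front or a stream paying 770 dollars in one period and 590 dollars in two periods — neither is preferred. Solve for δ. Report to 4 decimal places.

δ ≈ 0.6600

The stream is worth 770δ + 590δ² today, so 770δ + 590δ² = 765.20.
Rearranged: 590δ² + 770δ − 765.20 = 0.
δ = (−770 + √(770² + 4·590·765.20)) / (2·590) = (−770 + √2398772.00) / 1180 ≈ 0.6600.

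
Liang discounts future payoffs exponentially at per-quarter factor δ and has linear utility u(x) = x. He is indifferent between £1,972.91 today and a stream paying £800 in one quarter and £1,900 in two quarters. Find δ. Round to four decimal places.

The stream is worth 800δ + 1900δ² today, so 800δ + 1900δ² = 1972.91.
So 1900δ² + 800δ − 1972.91 = 0.
δ = (−800 + √(800² + 4·1900·1972.91)) / (2·1900) = (−800 + √15634116.00) / 3800 ≈ 0.8300.

δ ≈ 0.8300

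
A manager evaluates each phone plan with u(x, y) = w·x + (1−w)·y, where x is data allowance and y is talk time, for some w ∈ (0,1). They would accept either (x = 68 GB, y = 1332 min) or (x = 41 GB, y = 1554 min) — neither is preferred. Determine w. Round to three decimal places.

w = 0.892

Indifference: w·68 + (1−w)·1332 = w·41 + (1−w)·1554.
Rearranging, 27·w − 222·(1−w) = 0.
Hence w = 222/(27+222) = 222/249 = 0.892.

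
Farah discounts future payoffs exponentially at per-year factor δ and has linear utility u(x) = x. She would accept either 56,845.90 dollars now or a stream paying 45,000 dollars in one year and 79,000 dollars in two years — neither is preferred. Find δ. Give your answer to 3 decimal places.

The stream is worth 45000δ + 79000δ² today, so 45000δ + 79000δ² = 56845.90.
That is, 79000δ² + 45000δ − 56845.90 = 0, a quadratic in δ.
The positive root is δ = [−45000 + √(45000² + 4·79000·56845.90)] / (2·79000) = (−45000 + 141380.000)/158000 ≈ 0.610.

δ ≈ 0.610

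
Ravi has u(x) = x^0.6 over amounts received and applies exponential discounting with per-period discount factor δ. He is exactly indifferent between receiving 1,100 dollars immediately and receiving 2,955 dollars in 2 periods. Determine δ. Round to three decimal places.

δ ≈ 0.743

The payoff in 2 periods is discounted by δ^2, so u(1100) = δ^2·u(2955) and δ^2 = u(1100)/u(2955).
With u(x) = x^0.6: δ^2 = 1100^0.6/2955^0.6 = (1100/2955)^0.6 = 0.55271.
Hence δ = (0.55271)^(1/2) = 0.74345.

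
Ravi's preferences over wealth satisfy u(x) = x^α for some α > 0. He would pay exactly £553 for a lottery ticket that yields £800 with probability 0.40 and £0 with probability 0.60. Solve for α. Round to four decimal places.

α ≈ 2.4815

EU(lottery) = 0.40·800^α + 0.60·0 = 0.40·800^α.
Equating: 553^α = 0.40·800^α, i.e. 0.6913^α = 0.40.
α = ln(0.40) / ln(553/800) = -0.9162907/-0.3692537 ≈ 2.4815.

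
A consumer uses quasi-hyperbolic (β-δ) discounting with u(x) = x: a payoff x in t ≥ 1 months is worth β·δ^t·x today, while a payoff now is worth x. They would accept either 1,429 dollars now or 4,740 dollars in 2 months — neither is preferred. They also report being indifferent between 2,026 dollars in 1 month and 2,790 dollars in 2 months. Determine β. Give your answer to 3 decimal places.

β ≈ 0.572

The second indifference involves only future payoffs, so β cancels: β·δ^1·2026 = β·δ^2·2790, giving δ = 2026/2790 = 0.72616.
The first indifference: 1429 = β·δ^2·4740, so β = 1429/(δ^2·4740) = 1429/(0.52732·4740) ≈ 0.572.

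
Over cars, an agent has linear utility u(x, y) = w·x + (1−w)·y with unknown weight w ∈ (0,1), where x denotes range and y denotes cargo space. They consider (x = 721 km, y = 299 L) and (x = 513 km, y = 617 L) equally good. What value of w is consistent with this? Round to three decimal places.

Indifference: w·721 + (1−w)·299 = w·513 + (1−w)·617.
Collecting terms: w·208 = (1−w)·318.
So w/(1−w) = 318/208 = 1.5288, giving w = 318/(208+318) = 0.605.

w = 0.605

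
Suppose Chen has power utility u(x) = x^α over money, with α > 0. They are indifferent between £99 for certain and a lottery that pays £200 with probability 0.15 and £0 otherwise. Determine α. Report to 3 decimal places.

α ≈ 2.698

Since u(0) = 0, the lottery's EU is 0.15·200^α.
Equating: 99^α = 0.15·200^α, i.e. 0.4950^α = 0.15.
Take logs: α = ln 0.15 / ln(99/200) ≈ 2.69785.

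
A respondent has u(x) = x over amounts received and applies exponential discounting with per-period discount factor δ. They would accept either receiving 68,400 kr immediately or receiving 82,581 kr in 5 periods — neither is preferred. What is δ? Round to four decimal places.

δ ≈ 0.9630

Indifference means u(68400) = δ^5 · u(82581), so δ^5 = u(68400)/u(82581).
With u(x) = x: δ^5 = 68400/82581 = 0.82828.
So δ = 0.82828^(1/5) ≈ 0.9630.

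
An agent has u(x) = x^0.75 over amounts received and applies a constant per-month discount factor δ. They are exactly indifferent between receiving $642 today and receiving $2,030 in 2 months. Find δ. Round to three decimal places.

δ ≈ 0.649

The payoff in 2 months is discounted by δ^2, so u(642) = δ^2·u(2030) and δ^2 = u(642)/u(2030).
Since u(x) = x^0.75, δ^2 = (642/2030)^0.75 = 0.31626^0.75 = 0.42172.
So δ = 0.42172^(1/2) ≈ 0.649.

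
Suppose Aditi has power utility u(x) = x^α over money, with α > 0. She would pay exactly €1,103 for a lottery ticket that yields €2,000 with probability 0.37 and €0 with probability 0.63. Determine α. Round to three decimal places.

EU(lottery) = 0.37·2000^α + 0.63·0 = 0.37·2000^α.
Indifference: 1103^α = 0.37·2000^α, so (1103/2000)^α = 0.37.
Taking logs: α·ln(1103/2000) = ln(0.37), so α = -0.994252 / -0.595113 ≈ 1.671.

α ≈ 1.671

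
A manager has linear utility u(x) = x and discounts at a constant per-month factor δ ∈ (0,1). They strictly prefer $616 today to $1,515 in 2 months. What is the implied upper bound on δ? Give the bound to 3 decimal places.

δ < 0.638

Comparing present values: 616 > δ^2·1515.
Dividing by 1515: δ^2 < 0.40660. Both sides are positive, so the square root keeps the direction.
δ < (616/1515)^(1/2) ≈ 0.638.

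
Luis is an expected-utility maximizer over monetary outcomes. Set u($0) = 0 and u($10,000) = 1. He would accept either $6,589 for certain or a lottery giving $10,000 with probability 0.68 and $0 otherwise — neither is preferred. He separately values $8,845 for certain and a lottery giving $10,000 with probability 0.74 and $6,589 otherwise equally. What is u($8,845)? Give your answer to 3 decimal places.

From the first indifference, u($6,589) = 0.68·u($10,000) + 0.32·u($0) = 0.68·1 + 0.32·0 = 0.68.
Then u($8,845) = 0.74·u($10,000) + 0.26·u($6,589) = 0.74·1.00 + 0.26·0.68 = 0.9168.

0.917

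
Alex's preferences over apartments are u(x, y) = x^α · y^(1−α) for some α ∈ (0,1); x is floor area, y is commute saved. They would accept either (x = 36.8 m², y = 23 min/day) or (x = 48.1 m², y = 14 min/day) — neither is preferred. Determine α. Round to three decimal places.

The Cobb–Douglas utilities coincide, so 36.8^α·23^(1−α) = 48.1^α·14^(1−α).
(36.8/48.1)^α = (14/23)^(1−α); take logs: α·ln(36.8/48.1) = (1−α)·ln(14/23), i.e. α·-0.267784 = (1−α)·-0.496437.
With A = -0.267784 and B = -0.496437: α·A = (1−α)·B, so α = B/(A+B) = -0.496437/-0.764221 ≈ 0.650.

α ≈ 0.650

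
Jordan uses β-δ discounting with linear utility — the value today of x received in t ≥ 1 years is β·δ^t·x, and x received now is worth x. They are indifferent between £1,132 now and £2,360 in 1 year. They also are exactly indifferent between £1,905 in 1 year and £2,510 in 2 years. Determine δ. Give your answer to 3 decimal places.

Both payoffs in the second observation are in the future, so β drops out: δ^1·1905 = δ^2·2510 ⇒ δ = 1905/2510 = 0.75896.

δ ≈ 0.759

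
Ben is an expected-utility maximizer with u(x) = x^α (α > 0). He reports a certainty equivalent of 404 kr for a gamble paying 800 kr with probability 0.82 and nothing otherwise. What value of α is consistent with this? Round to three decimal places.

The lottery's expected utility is 0.82·u(800) + 0.18·u(0) = 0.82·800^α (since u(0) = 0 for α > 0).
Indifference: 404^α = 0.82·800^α, so (404/800)^α = 0.82.
Take logs: α = ln 0.82 / ln(404/800) ≈ 0.29047.

α ≈ 0.290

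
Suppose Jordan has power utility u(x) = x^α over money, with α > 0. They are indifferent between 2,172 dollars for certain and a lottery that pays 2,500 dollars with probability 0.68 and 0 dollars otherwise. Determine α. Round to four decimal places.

α ≈ 2.7422

Since u(0) = 0, the lottery's EU is 0.68·2500^α.
Indifference: 2172^α = 0.68·2500^α, so (2172/2500)^α = 0.68.
Taking logs: α·ln(2172/2500) = ln(0.68), so α = -0.3856625 / -0.1406423 ≈ 2.7422.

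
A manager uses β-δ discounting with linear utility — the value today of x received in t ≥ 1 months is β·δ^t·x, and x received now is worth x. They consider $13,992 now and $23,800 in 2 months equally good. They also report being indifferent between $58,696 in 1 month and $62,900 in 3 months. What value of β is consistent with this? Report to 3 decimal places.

The second indifference involves only future payoffs, so β cancels: β·δ^1·58696 = β·δ^3·62900, giving δ^2 = 58696/62900 = 0.93316, so δ = 0.96600.
Now use the now-vs-future pair: 13992 = β·δ^2·23800 gives β = 13992/(0.93316·23800) ≈ 0.630.

β ≈ 0.630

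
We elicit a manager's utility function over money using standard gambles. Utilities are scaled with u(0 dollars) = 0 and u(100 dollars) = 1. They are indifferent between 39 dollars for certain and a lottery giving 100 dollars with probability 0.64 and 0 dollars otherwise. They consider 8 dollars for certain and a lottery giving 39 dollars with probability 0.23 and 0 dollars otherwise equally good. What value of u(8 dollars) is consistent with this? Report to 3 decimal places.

First, u(39 dollars) = 0.64·u(100 dollars) + 0.36·u(0 dollars) = 0.64.
Chaining: u(8 dollars) = 0.23·0.64 + 0.77·0.00 = 0.1472.

0.147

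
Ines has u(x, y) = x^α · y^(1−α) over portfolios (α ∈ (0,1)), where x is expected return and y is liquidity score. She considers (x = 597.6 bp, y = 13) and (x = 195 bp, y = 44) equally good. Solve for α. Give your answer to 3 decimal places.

Set the two utilities equal: 597.6^α·13^(1−α) = 195^α·44^(1−α).
Rearrange to (597.6/195)^α = (44/13)^(1−α) and take logs: α·1.119922 = (1−α)·1.219240.
So α/(1−α) = (1.219240)/(1.119922) = 1.088683, and α = 1.088683/2.088683 ≈ 0.521.

α ≈ 0.521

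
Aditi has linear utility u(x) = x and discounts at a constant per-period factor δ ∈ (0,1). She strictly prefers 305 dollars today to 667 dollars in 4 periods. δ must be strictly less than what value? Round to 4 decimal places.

Under u(x) = x this choice says 305 > δ^4·667.
So δ^4 < 305/667 = 0.45727; taking the 4th root of both positive sides preserves the inequality.
δ < (305/667)^(1/4) ≈ 0.8223.

δ < 0.8223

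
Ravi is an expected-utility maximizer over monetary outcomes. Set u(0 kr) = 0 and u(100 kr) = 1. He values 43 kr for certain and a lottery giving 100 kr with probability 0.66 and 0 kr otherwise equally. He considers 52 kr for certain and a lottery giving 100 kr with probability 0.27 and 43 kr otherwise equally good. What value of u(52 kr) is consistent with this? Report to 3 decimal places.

0.752

From the first indifference, u(43 kr) = 0.66·u(100 kr) + 0.34·u(0 kr) = 0.66·1 + 0.34·0 = 0.66.
The second indifference gives u(52 kr) = 0.27·u(100 kr) + 0.73·u(43 kr) = 0.27·1.00 + 0.73·0.66 = 0.7518.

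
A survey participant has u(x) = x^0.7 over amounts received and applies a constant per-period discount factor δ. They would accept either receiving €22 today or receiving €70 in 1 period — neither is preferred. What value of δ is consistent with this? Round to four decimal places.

δ ≈ 0.4448

Equating discounted utilities: u(22) = δ·u(70) ⇒ δ = u(22)/u(70).
With u(x) = x^0.7: δ = 22^0.7/70^0.7 = (22/70)^0.7 = 0.44476.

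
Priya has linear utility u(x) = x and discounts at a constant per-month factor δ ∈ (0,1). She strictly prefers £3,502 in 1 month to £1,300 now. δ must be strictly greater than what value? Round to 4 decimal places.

Comparing present values: 1300 < δ·3502.
So δ > 1300/3502 = 0.37122.

δ > 0.3712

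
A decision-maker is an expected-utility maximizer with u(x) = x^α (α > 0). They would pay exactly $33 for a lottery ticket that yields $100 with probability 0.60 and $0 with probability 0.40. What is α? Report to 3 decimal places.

α ≈ 0.461

Since u(0) = 0, the lottery's EU is 0.60·100^α.
Indifference: 33^α = 0.60·100^α, so (33/100)^α = 0.60.
α = ln(0.60) / ln(33/100) = -0.510826/-1.108663 ≈ 0.461.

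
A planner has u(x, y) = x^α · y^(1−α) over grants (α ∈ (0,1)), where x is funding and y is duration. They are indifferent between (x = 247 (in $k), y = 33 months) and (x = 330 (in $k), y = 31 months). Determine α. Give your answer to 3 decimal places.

α ≈ 0.178

Set the two utilities equal: 247^α·33^(1−α) = 330^α·31^(1−α).
(247/330)^α = (31/33)^(1−α); take logs: α·ln(247/330) = (1−α)·ln(31/33), i.e. α·-0.289704 = (1−α)·-0.062520.
With A = -0.289704 and B = -0.062520: α·A = (1−α)·B, so α = B/(A+B) = -0.062520/-0.352224 ≈ 0.178.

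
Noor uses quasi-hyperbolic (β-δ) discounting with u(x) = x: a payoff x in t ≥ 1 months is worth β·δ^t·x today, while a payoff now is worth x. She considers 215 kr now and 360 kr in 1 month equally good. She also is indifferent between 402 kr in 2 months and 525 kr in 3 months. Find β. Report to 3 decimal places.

Both payoffs in the second observation are in the future, so β drops out: δ^2·402 = δ^3·525 ⇒ δ = 402/525 = 0.76571.
Substituting δ into 215 = β·δ·360: β = 215/(275.657) ≈ 0.780.

β ≈ 0.780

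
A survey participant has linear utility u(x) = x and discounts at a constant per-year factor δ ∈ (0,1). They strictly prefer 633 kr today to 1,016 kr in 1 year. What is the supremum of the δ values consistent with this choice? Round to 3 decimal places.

Under u(x) = x this choice says 633 > δ·1016.
So δ < 633/1016 = 0.62303.

δ < 0.623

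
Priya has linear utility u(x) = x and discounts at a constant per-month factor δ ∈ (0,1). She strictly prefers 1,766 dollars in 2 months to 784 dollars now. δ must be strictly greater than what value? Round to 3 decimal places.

δ > 0.666

Under u(x) = x this choice says 784 < δ^2·1766.
Hence δ^2 > 784/1766 = 0.44394, and x ↦ x^(1/2) is increasing on (0,∞).
δ > 0.44394^(1/2) = 0.666.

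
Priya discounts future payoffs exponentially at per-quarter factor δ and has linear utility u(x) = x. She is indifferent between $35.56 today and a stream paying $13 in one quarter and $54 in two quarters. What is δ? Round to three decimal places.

Equating present values: 35.56 = 13δ + 54δ².
So 54δ² + 13δ − 35.56 = 0.
The positive root is δ = [−13 + √(13² + 4·54·35.56)] / (2·54) = (−13 + 88.600)/108 ≈ 0.700.

δ ≈ 0.700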